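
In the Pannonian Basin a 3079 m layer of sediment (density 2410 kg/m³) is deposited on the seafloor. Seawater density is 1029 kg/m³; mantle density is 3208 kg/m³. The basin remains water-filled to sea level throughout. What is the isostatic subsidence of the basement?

Submarine loading: the sediment displaces seawater, and the subsidence is in turn flooded, so s (ρ_m − ρ_w) = t (ρ_sed − ρ_w).
s = 3079 m × (2410 − 1029) / (3208 − 1029) = 1950 m.

1950 m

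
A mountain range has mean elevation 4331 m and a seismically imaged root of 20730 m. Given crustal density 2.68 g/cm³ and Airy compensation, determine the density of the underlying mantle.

Airy balance: ρ_c h = (ρ_m − ρ_c) r → ρ_m = ρ_c (1 + h/r).
ρ_m = 2.68 × (1 + 4331 m/20730 m) = 3.24 g/cm³.

3.24 g/cm³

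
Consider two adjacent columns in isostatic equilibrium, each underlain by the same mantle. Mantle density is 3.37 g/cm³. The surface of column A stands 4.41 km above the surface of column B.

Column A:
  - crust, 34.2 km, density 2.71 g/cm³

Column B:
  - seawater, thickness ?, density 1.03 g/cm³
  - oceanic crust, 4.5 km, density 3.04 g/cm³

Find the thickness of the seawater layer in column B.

Take the compensation level at the base of the deeper column (depth z_c below the surface of column A) and equate Σ ρ_i t_i down to z_c; mantle fills any gap and the z_c terms cancel.
Column A: 34.2×2.71 + (z_c − 34.2)×3.37
Column B: 4.41×0 + x×1.03 + 4.5×3.04 + (z_c − 4.41 − 4.5 − x)×3.37
The z_c×3.37 term appears on both sides and cancels. Collect the known terms of each column as K = Σ(ρt)_known − 3.37 × (depth of known layers): K_A = 92.682 − 3.37×34.2 = −22.572; K_B = 13.68 − 3.37×(4.41 + 4.5) = −16.3467.
Balance: K_A = K_B − x×(3.37 − 1.03), so x = (K_B − K_A)/(3.37 − 1.03) = 6.2253/2.34 = 2.66 km.

2.66 km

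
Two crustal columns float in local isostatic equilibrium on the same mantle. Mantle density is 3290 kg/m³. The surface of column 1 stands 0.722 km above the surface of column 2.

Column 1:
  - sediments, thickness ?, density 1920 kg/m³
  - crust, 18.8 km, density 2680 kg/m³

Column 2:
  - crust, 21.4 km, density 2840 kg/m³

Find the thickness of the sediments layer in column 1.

0.392 km

Take the compensation level at the base of the deeper column (depth z_c below the surface of column 1) and equate Σ ρ_i t_i down to z_c; mantle fills any gap and the z_c terms cancel.
Column 1: x×1920 + 18.8×2680 + (z_c − 18.8 − x)×3290
Column 2: 0.722×0 + 21.4×2840 + (z_c − 0.722 − 21.4)×3290
The z_c×3290 term appears on both sides and cancels. Collect the known terms of each column as K = Σ(ρt)_known − 3290 × (depth of known layers): K_1 = 50384 − 3290×18.8 = −11468; K_2 = 60776 − 3290×(0.722 + 21.4) = −12005.38.
Balance: K_1 − x×(3290 − 1920) = K_2, so x = (K_1 − K_2)/(3290 − 1920) = 537.38/1370 = 0.392 km.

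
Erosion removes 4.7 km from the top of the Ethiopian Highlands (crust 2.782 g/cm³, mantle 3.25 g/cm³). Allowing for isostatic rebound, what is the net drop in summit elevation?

0.677 km

Rebound u = e ρ_c/ρ_m = 4.7 km × 2.782/3.25 = 4.023 km.
Net surface drop = e − u = 4.7 km − 4.023 km = e (ρ_m − ρ_c)/ρ_m = 0.677 km.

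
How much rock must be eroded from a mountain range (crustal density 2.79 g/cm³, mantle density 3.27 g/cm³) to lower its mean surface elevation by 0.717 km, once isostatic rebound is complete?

4.88 km

Net drop Δ = e − u = e − e ρ_c/ρ_m = e (ρ_m − ρ_c)/ρ_m.
e = Δ ρ_m/(ρ_m − ρ_c) = 0.717 km × 3.27/0.48 = 4.88 km.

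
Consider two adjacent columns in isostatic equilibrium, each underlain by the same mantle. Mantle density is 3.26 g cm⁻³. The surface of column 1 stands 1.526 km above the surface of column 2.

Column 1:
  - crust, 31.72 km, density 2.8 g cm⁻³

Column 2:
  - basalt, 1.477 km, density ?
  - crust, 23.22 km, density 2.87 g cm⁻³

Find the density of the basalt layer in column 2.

2.88 g cm⁻³

Take the compensation level at the base of the deeper column (depth z_c below the surface of column 1) and equate Σ ρ_i t_i down to z_c; mantle fills any gap and the z_c terms cancel.
Column 1: 31.72×2.8 + (z_c − 31.72)×3.26
Column 2: 1.526×0 + 1.477×ρ + 23.22×2.87 + (z_c − 1.526 − 24.697)×3.26
The z_c×3.26 term appears on both sides and cancels. Collect the known terms of each column as K = Σ(ρt)_known − 3.26 × (depth of known layers): K_1 = 88.816 − 3.26×31.72 = −14.5912; K_2 = 66.6414 − 3.26×(1.526 + 24.697) = −18.84558.
Balance: K_1 = K_2 + 1.477×ρ, so ρ = (K_1 − K_2)/1.477 = 4.25438/1.477 = 2.88 g cm⁻³.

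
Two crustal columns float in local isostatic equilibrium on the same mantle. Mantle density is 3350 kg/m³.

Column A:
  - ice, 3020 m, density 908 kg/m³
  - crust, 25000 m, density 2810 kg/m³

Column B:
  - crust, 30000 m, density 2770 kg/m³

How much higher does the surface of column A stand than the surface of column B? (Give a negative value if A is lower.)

1040 m

For any compensation level in the mantle, the mantle terms cancel and isostasy reduces to e = (Σt_A − Σt_B) − (Σ(ρt)_A − Σ(ρt)_B) / ρ_m.
Σt_A = 28020 m; Σt_B = 30000 m; Σ(ρt)_A = 72992160; Σ(ρt)_B = 83100000 (in m·kg/m³).
e = (28020 − 30000) − (72992160 − 83100000) / 3350 = 1040 m.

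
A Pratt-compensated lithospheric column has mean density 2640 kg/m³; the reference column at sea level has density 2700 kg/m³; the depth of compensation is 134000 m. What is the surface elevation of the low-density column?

3050 m

ρ_ref D = ρ (D + h) → h = D (ρ_ref − ρ)/ρ.
h = 134000 m × (2700 − 2640)/2640 = 3050 m.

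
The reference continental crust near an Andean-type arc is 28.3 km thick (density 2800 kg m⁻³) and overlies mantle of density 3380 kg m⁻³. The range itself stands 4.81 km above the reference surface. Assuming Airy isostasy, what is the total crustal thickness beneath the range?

56.3 km

Root depth r = h ρ_c / (ρ_m − ρ_c) = 4.81 km × 2800 / 580 = 23.22 km.
Total thickness = T + h + r = 28.3 km + 4.81 km + 23.22 km = 56.3 km.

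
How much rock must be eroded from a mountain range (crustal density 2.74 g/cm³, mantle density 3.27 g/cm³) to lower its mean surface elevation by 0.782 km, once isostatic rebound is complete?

4.82 km

Net drop Δ = e − u = e − e ρ_c/ρ_m = e (ρ_m − ρ_c)/ρ_m.
e = Δ ρ_m/(ρ_m − ρ_c) = 0.782 km × 3.27/0.53 = 4.82 km.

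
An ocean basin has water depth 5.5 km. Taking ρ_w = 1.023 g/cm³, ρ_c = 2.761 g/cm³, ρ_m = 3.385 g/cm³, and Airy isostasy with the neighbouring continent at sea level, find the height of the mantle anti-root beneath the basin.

15.3 km

For local isostatic compensation: replacing crust with seawater at the top is compensated by replacing crust with mantle at the base: d (ρ_c − ρ_w) = a (ρ_m − ρ_c).
a = d (ρ_c − ρ_w)/(ρ_m − ρ_c) = 5.5 km × 1.738/0.624 = 15.3 km.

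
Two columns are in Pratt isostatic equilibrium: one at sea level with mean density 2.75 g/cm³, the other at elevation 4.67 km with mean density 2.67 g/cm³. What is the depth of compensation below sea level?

ρ_ref D = ρ (D + h) → D (ρ_ref − ρ) = ρ h.
D = ρ h/(ρ_ref − ρ) = 2.67 × 4.67 km/(2.75 − 2.67) = 156 km.

156 km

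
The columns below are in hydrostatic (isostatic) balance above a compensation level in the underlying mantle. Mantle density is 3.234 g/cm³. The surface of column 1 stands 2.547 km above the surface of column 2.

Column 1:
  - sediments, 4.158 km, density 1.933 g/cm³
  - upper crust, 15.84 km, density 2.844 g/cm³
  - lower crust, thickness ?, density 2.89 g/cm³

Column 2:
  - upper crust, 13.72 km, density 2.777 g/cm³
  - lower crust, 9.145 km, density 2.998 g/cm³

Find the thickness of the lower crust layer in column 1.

Take the compensation level at the base of the deeper column (depth z_c below the surface of column 1) and equate Σ ρ_i t_i down to z_c; mantle fills any gap and the z_c terms cancel.
Column 1: 4.158×1.933 + 15.84×2.844 + x×2.89 + (z_c − 19.998 − x)×3.234
Column 2: 2.547×0 + 13.72×2.777 + 9.145×2.998 + (z_c − 2.547 − 22.865)×3.234
The z_c×3.234 term appears on both sides and cancels. Collect the known terms of each column as K = Σ(ρt)_known − 3.234 × (depth of known layers): K_1 = 53.086374 − 3.234×19.998 = −11.587158; K_2 = 65.51715 − 3.234×(2.547 + 22.865) = −16.665258.
Balance: K_1 − x×(3.234 − 2.89) = K_2, so x = (K_1 − K_2)/(3.234 − 2.89) = 5.0781/0.344 = 14.8 km.

14.8 km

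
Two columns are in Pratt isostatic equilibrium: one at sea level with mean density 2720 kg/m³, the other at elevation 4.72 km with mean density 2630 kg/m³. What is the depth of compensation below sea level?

ρ_ref D = ρ (D + h) → D (ρ_ref − ρ) = ρ h.
D = ρ h/(ρ_ref − ρ) = 2630 × 4.72 km/(2720 − 2630) = 138 km.

138 km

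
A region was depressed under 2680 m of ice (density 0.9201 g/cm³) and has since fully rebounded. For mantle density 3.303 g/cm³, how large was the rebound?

747 m

Removing the load lets mantle flow back in; uplift u satisfies ρ_ice t = ρ_m u.
u = t ρ_ice/ρ_m = 2680 m × 0.9201/3.303 = 747 m.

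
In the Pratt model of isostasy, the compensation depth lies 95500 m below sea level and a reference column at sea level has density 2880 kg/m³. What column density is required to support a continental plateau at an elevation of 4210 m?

Pratt balance: ρ_ref D = ρ (D + h).
ρ = ρ_ref D/(D + h) = 2880 × 95500 m/(95500 m + 4210 m) = 2760 kg/m³.

2760 kg/m³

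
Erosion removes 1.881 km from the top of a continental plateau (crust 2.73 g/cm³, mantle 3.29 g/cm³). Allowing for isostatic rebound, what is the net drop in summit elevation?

Rebound u = e ρ_c/ρ_m = 1.881 km × 2.73/3.29 = 1.561 km.
Net surface drop = e − u = 1.881 km − 1.561 km = e (ρ_m − ρ_c)/ρ_m = 0.32 km.

0.32 km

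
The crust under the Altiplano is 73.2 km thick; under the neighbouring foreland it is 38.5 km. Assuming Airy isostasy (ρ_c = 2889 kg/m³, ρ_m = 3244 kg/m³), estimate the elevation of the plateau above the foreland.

Excess crust Δ = 73.2 km − 38.5 km = 34.7 km, split between elevation h and root r with h + r = Δ.
Airy balance ρ_c h = (ρ_m − ρ_c) r gives r = h ρ_c/(ρ_m − ρ_c), so h (1 + ρ_c/(ρ_m − ρ_c)) = Δ, i.e. h = Δ (ρ_m − ρ_c)/ρ_m.
h = 34.7 km × 355/3244 = 3.8 km.

3.8 km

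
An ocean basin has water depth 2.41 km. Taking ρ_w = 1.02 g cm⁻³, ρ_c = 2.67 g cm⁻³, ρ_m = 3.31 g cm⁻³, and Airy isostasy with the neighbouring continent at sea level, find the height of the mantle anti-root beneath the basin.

6.21 km

For local isostatic compensation: replacing crust with seawater at the top is compensated by replacing crust with mantle at the base: d (ρ_c − ρ_w) = a (ρ_m − ρ_c).
a = d (ρ_c − ρ_w)/(ρ_m − ρ_c) = 2.41 km × 1.65/0.64 = 6.21 km.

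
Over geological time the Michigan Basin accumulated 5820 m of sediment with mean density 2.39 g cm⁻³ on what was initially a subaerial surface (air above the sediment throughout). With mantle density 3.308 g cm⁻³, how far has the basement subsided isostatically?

4200 m

Subaerial load: s = t ρ_sed / ρ_m = 5820 m × 2.39/3.308 = 4200 m.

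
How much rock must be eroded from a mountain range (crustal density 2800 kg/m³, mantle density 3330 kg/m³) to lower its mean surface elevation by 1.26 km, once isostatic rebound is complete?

7.92 km

Net drop Δ = e − u = e − e ρ_c/ρ_m = e (ρ_m − ρ_c)/ρ_m.
e = Δ ρ_m/(ρ_m − ρ_c) = 1.26 km × 3330/530 = 7.92 km.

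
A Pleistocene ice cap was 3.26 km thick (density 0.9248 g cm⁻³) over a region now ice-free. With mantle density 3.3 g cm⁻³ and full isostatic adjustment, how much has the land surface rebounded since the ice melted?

0.914 km

Removing the load lets mantle flow back in; uplift u satisfies ρ_ice t = ρ_m u.
u = t ρ_ice/ρ_m = 3.26 km × 0.9248/3.3 = 0.914 km.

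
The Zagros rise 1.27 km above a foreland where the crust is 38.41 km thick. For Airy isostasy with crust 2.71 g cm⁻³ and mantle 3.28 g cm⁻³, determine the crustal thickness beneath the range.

Root depth r = h ρ_c / (ρ_m − ρ_c) = 1.27 km × 2.71 / 0.57 = 6.038 km.
Total thickness = T + h + r = 38.41 km + 1.27 km + 6.038 km = 45.7 km.

45.7 km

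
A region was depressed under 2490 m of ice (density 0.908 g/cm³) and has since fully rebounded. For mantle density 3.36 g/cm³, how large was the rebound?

Removing the load lets mantle flow back in; uplift u satisfies ρ_ice t = ρ_m u.
u = t ρ_ice/ρ_m = 2490 m × 0.908/3.36 = 673 m.

673 m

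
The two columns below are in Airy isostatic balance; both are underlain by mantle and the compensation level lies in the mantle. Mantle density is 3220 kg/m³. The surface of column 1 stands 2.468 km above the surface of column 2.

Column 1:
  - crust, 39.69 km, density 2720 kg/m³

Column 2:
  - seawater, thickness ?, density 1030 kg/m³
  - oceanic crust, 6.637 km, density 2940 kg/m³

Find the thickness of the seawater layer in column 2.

4.58 km

Take the compensation level at the base of the deeper column (depth z_c below the surface of column 1) and equate Σ ρ_i t_i down to z_c; mantle fills any gap and the z_c terms cancel.
Column 1: 39.69×2720 + (z_c − 39.69)×3220
Column 2: 2.468×0 + x×1030 + 6.637×2940 + (z_c − 2.468 − 6.637 − x)×3220
The z_c×3220 term appears on both sides and cancels. Collect the known terms of each column as K = Σ(ρt)_known − 3220 × (depth of known layers): K_1 = 107956.8 − 3220×39.69 = −19845; K_2 = 19512.78 − 3220×(2.468 + 6.637) = −9805.32.
Balance: K_1 = K_2 − x×(3220 − 1030), so x = (K_2 − K_1)/(3220 − 1030) = 10039.7/2190 = 4.58 km.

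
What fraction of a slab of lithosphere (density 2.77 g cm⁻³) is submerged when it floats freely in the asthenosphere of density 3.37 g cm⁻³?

82.2%

Submerged fraction = ρ_obj/ρ_fluid = 2.77/3.37 = 82.2%.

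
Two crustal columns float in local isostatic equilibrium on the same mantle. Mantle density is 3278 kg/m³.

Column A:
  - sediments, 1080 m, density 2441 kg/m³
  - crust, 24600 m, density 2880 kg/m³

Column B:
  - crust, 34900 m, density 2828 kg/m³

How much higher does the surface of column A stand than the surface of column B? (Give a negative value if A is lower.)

−1530 m

For any compensation level in the mantle, the mantle terms cancel and isostasy reduces to e = (Σt_A − Σt_B) − (Σ(ρt)_A − Σ(ρt)_B) / ρ_m.
Σt_A = 25680 m; Σt_B = 34900 m; Σ(ρt)_A = 73484280; Σ(ρt)_B = 98697200 (in m·kg/m³).
e = (25680 − 34900) − (73484280 − 98697200) / 3278 = −1530 m.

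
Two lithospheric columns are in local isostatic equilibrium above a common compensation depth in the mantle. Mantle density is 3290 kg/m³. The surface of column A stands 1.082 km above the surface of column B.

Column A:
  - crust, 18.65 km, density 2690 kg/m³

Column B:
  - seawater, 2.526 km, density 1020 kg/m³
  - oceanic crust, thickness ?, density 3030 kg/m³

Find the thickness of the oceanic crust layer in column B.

7.29 km

Take the compensation level at the base of the deeper column (depth z_c below the surface of column A) and equate Σ ρ_i t_i down to z_c; mantle fills any gap and the z_c terms cancel.
Column A: 18.65×2690 + (z_c − 18.65)×3290
Column B: 1.082×0 + 2.526×1020 + x×3030 + (z_c − 1.082 − 2.526 − x)×3290
The z_c×3290 term appears on both sides and cancels. Collect the known terms of each column as K = Σ(ρt)_known − 3290 × (depth of known layers): K_A = 50168.5 − 3290×18.65 = −11190; K_B = 2576.52 − 3290×(1.082 + 2.526) = −9293.8.
Balance: K_A = K_B − x×(3290 − 3030), so x = (K_B − K_A)/(3290 − 3030) = 1896.2/260 = 7.29 km.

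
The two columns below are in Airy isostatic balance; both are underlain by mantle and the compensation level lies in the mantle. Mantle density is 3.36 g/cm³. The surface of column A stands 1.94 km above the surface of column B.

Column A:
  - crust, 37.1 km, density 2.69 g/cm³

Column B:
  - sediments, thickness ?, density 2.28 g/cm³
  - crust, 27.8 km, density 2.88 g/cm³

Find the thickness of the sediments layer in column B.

4.62 km

Take the compensation level at the base of the deeper column (depth z_c below the surface of column A) and equate Σ ρ_i t_i down to z_c; mantle fills any gap and the z_c terms cancel.
Column A: 37.1×2.69 + (z_c − 37.1)×3.36
Column B: 1.94×0 + x×2.28 + 27.8×2.88 + (z_c − 1.94 − 27.8 − x)×3.36
The z_c×3.36 term appears on both sides and cancels. Collect the known terms of each column as K = Σ(ρt)_known − 3.36 × (depth of known layers): K_A = 99.799 − 3.36×37.1 = −24.857; K_B = 80.064 − 3.36×(1.94 + 27.8) = −19.8624.
Balance: K_A = K_B − x×(3.36 − 2.28), so x = (K_B − K_A)/(3.36 − 2.28) = 4.9946/1.08 = 4.62 km.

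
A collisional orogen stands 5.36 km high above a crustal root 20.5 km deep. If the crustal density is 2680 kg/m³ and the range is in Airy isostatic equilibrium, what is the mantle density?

Airy balance: ρ_c h = (ρ_m − ρ_c) r → ρ_m = ρ_c (1 + h/r).
ρ_m = 2680 × (1 + 5.36 km/20.5 km) = 3380 kg/m³.

3380 kg/m³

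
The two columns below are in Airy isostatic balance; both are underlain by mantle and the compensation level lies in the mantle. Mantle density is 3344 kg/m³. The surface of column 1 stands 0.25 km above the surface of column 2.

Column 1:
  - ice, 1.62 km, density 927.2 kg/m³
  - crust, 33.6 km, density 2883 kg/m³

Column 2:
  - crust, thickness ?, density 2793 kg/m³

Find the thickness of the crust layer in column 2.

33.7 km

Take the compensation level at the base of the deeper column (depth z_c below the surface of column 1) and equate Σ ρ_i t_i down to z_c; mantle fills any gap and the z_c terms cancel.
Column 1: 1.62×927.2 + 33.6×2883 + (z_c − 35.22)×3344
Column 2: 0.25×0 + x×2793 + (z_c − 0.25 − 0 − x)×3344
The z_c×3344 term appears on both sides and cancels. Collect the known terms of each column as K = Σ(ρt)_known − 3344 × (depth of known layers): K_1 = 98370.864 − 3344×35.22 = −19404.816; K_2 = 0 − 3344×(0.25 + 0) = −836.
Balance: K_1 = K_2 − x×(3344 − 2793), so x = (K_2 − K_1)/(3344 − 2793) = 18568.8/551 = 33.7 km.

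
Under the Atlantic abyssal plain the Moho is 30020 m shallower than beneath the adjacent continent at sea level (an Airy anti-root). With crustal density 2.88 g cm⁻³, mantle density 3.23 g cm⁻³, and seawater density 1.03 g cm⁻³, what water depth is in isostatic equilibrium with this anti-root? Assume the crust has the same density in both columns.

Replacing a thickness d of crust by seawater at the top must be balanced by replacing crust with mantle at the base: d (ρ_c − ρ_w) = a (ρ_m − ρ_c).
d = a (ρ_m − ρ_c)/(ρ_c − ρ_w) = 30020 m × 0.35/1.85 = 5680 m.

5680 m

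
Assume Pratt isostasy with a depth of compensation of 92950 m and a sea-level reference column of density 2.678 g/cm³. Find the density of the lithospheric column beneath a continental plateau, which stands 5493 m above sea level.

Pratt balance: ρ_ref D = ρ (D + h).
ρ = ρ_ref D/(D + h) = 2.678 × 92950 m/(92950 m + 5493 m) = 2.53 g/cm³.

2.53 g/cm³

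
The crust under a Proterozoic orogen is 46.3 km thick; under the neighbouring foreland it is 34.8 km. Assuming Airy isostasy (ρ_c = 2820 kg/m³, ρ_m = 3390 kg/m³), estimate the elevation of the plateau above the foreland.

1.93 km

Excess crust Δ = 46.3 km − 34.8 km = 11.5 km, split between elevation h and root r with h + r = Δ.
Airy balance ρ_c h = (ρ_m − ρ_c) r gives r = h ρ_c/(ρ_m − ρ_c), so h (1 + ρ_c/(ρ_m − ρ_c)) = Δ, i.e. h = Δ (ρ_m − ρ_c)/ρ_m.
h = 11.5 km × 570/3390 = 1.93 km.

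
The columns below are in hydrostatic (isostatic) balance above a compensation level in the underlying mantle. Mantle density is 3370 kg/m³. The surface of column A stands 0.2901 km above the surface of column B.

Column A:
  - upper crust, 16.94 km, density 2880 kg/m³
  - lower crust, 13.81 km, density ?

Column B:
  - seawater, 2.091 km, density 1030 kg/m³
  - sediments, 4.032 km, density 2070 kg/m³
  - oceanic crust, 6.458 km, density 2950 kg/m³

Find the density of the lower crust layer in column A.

Take the compensation level at the base of the deeper column (depth z_c below the surface of column A) and equate Σ ρ_i t_i down to z_c; mantle fills any gap and the z_c terms cancel.
Column A: 16.94×2880 + 13.81×ρ + (z_c − 30.75)×3370
Column B: 0.2901×0 + 2.091×1030 + 4.032×2070 + 6.458×2950 + (z_c − 0.2901 − 12.581)×3370
The z_c×3370 term appears on both sides and cancels. Collect the known terms of each column as K = Σ(ρt)_known − 3370 × (depth of known layers): K_A = 48787.2 − 3370×30.75 = −54840.3; K_B = 29551.07 − 3370×(0.2901 + 12.581) = −13824.537.
Balance: K_A + 13.81×ρ = K_B, so ρ = (K_B − K_A)/13.81 = 41015.8/13.81 = 2970 kg/m³.

2970 kg/m³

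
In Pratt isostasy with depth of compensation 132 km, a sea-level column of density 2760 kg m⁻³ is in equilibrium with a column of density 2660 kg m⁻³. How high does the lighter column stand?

4.96 km

ρ_ref D = ρ (D + h) → h = D (ρ_ref − ρ)/ρ.
h = 132 km × (2760 − 2660)/2660 = 4.96 km.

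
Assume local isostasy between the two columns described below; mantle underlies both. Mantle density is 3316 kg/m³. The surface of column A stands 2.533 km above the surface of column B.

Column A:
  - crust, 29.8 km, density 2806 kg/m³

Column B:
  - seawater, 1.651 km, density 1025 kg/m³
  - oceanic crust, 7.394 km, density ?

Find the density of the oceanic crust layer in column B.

2910 kg/m³

Take the compensation level at the base of the deeper column (depth z_c below the surface of column A) and equate Σ ρ_i t_i down to z_c; mantle fills any gap and the z_c terms cancel.
Column A: 29.8×2806 + (z_c − 29.8)×3316
Column B: 2.533×0 + 1.651×1025 + 7.394×ρ + (z_c − 2.533 − 9.045)×3316
The z_c×3316 term appears on both sides and cancels. Collect the known terms of each column as K = Σ(ρt)_known − 3316 × (depth of known layers): K_A = 83618.8 − 3316×29.8 = −15198; K_B = 1692.275 − 3316×(2.533 + 9.045) = −36700.373.
Balance: K_A = K_B + 7.394×ρ, so ρ = (K_A − K_B)/7.394 = 21502.4/7.394 = 2910 kg/m³.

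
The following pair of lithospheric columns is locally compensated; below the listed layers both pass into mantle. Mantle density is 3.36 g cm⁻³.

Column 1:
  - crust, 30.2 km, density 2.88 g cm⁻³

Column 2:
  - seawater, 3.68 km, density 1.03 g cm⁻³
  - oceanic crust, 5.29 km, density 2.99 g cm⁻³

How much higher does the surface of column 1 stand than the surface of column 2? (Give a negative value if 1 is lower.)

1.18 km

For any compensation level in the mantle, the mantle terms cancel and isostasy reduces to e = (Σt_1 − Σt_2) − (Σ(ρt)_1 − Σ(ρt)_2) / ρ_m.
Σt_1 = 30.2 km; Σt_2 = 8.97 km; Σ(ρt)_1 = 86.976; Σ(ρt)_2 = 19.6075 (in km·g cm⁻³).
e = (30.2 − 8.97) − (86.976 − 19.6075) / 3.36 = 1.18 km.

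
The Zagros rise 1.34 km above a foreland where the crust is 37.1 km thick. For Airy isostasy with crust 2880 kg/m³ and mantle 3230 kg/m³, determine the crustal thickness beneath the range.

Root depth r = h ρ_c / (ρ_m − ρ_c) = 1.34 km × 2880 / 350 = 11.03 km.
Total thickness = T + h + r = 37.1 km + 1.34 km + 11.03 km = 49.5 km.

49.5 km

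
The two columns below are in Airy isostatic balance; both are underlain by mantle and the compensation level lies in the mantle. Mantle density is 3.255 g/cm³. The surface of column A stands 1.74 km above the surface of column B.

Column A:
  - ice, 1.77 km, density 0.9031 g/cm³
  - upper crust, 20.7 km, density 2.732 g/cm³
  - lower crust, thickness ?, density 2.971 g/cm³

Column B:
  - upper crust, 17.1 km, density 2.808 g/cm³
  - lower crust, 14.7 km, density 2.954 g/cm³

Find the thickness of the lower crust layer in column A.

9.66 km

Take the compensation level at the base of the deeper column (depth z_c below the surface of column A) and equate Σ ρ_i t_i down to z_c; mantle fills any gap and the z_c terms cancel.
Column A: 1.77×0.9031 + 20.7×2.732 + x×2.971 + (z_c − 22.47 − x)×3.255
Column B: 1.74×0 + 17.1×2.808 + 14.7×2.954 + (z_c − 1.74 − 31.8)×3.255
The z_c×3.255 term appears on both sides and cancels. Collect the known terms of each column as K = Σ(ρt)_known − 3.255 × (depth of known layers): K_A = 58.150887 − 3.255×22.47 = −14.988963; K_B = 91.4406 − 3.255×(1.74 + 31.8) = −17.7321.
Balance: K_A − x×(3.255 − 2.971) = K_B, so x = (K_A − K_B)/(3.255 − 2.971) = 2.74314/0.284 = 9.66 km.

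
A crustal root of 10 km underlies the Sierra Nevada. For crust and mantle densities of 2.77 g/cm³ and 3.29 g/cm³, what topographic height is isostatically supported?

1.88 km

By Archimedes' principle applied to the lithosphere: ρ_c h = (ρ_m − ρ_c) r.
h = r (ρ_m − ρ_c) / ρ_c = 10 km × (3.29 − 2.77) / 2.77 = 1.88 km.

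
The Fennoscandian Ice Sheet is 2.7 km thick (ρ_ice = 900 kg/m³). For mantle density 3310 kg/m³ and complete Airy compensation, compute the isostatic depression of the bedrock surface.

Balancing pressure at the compensation depth: the ice load ρ_ice t is balanced by mantle displaced below, ρ_m s.
s = t ρ_ice / ρ_m = 2.7 km × 900/3310 = 0.734 km.

0.734 km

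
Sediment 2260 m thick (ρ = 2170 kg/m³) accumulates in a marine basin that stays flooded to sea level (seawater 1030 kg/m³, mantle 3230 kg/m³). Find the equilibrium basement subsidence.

Submarine loading: the sediment displaces seawater, and the subsidence is in turn flooded, so s (ρ_m − ρ_w) = t (ρ_sed − ρ_w).
s = 2260 m × (2170 − 1030) / (3230 − 1030) = 1170 m.

1170 m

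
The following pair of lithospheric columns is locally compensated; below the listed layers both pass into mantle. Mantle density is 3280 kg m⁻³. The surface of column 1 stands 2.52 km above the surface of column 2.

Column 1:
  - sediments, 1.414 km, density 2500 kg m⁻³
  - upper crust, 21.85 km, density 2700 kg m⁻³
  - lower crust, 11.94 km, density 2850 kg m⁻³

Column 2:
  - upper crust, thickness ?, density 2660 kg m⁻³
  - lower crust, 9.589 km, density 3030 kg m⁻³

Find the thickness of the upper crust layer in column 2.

Take the compensation level at the base of the deeper column (depth z_c below the surface of column 1) and equate Σ ρ_i t_i down to z_c; mantle fills any gap and the z_c terms cancel.
Column 1: 1.414×2500 + 21.85×2700 + 11.94×2850 + (z_c − 35.204)×3280
Column 2: 2.52×0 + x×2660 + 9.589×3030 + (z_c − 2.52 − 9.589 − x)×3280
The z_c×3280 term appears on both sides and cancels. Collect the known terms of each column as K = Σ(ρt)_known − 3280 × (depth of known layers): K_1 = 96559 − 3280×35.204 = −18910.12; K_2 = 29054.67 − 3280×(2.52 + 9.589) = −10662.85.
Balance: K_1 = K_2 − x×(3280 − 2660), so x = (K_2 − K_1)/(3280 − 2660) = 8247.27/620 = 13.3 km.

13.3 km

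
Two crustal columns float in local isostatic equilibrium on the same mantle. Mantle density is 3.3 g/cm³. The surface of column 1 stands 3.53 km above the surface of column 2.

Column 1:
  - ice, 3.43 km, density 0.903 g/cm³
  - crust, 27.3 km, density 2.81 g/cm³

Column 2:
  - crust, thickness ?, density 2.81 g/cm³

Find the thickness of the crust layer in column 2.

Take the compensation level at the base of the deeper column (depth z_c below the surface of column 1) and equate Σ ρ_i t_i down to z_c; mantle fills any gap and the z_c terms cancel.
Column 1: 3.43×0.903 + 27.3×2.81 + (z_c − 30.73)×3.3
Column 2: 3.53×0 + x×2.81 + (z_c − 3.53 − 0 − x)×3.3
The z_c×3.3 term appears on both sides and cancels. Collect the known terms of each column as K = Σ(ρt)_known − 3.3 × (depth of known layers): K_1 = 79.81029 − 3.3×30.73 = −21.59871; K_2 = 0 − 3.3×(3.53 + 0) = −11.649.
Balance: K_1 = K_2 − x×(3.3 − 2.81), so x = (K_2 − K_1)/(3.3 − 2.81) = 9.94971/0.49 = 20.3 km.

20.3 km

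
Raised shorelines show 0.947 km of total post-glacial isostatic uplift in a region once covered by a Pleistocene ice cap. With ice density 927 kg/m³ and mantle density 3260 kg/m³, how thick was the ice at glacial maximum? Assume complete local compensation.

3.33 km

u = t ρ_ice/ρ_m → t = u ρ_m/ρ_ice = 0.947 km × 3260/927 = 3.33 km.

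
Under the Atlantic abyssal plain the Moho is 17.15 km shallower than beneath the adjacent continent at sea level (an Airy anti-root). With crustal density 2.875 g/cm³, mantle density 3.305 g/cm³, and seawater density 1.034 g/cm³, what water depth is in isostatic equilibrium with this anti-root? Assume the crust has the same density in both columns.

4.01 km

Replacing a thickness d of crust by seawater at the top must be balanced by replacing crust with mantle at the base: d (ρ_c − ρ_w) = a (ρ_m − ρ_c).
d = a (ρ_m − ρ_c)/(ρ_c − ρ_w) = 17.15 km × 0.43/1.841 = 4.01 km.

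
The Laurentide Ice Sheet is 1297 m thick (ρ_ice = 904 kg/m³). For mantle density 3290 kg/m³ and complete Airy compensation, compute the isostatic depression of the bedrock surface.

Equating mass per unit area of the two columns: the ice load ρ_ice t is balanced by mantle displaced below, ρ_m s.
s = t ρ_ice / ρ_m = 1297 m × 904/3290 = 356 m.

356 m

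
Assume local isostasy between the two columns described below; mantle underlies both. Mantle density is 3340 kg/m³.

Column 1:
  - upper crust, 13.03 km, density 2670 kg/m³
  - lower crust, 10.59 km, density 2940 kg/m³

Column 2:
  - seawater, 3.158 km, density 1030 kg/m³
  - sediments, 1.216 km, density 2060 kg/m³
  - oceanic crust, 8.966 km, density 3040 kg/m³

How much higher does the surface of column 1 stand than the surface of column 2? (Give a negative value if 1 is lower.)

0.427 km

For any compensation level in the mantle, the mantle terms cancel and isostasy reduces to e = (Σt_1 − Σt_2) − (Σ(ρt)_1 − Σ(ρt)_2) / ρ_m.
Σt_1 = 23.62 km; Σt_2 = 13.34 km; Σ(ρt)_1 = 65924.7; Σ(ρt)_2 = 33014.34 (in km·kg/m³).
e = (23.62 − 13.34) − (65924.7 − 33014.34) / 3340 = 0.427 km.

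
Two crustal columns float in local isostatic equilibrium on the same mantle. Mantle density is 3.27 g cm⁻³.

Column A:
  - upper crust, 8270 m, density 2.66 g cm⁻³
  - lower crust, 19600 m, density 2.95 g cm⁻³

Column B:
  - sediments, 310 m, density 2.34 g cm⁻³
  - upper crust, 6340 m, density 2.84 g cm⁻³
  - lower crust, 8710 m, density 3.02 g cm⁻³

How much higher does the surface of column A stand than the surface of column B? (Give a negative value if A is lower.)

1870 m

For any compensation level in the mantle, the mantle terms cancel and isostasy reduces to e = (Σt_A − Σt_B) − (Σ(ρt)_A − Σ(ρt)_B) / ρ_m.
Σt_A = 27870 m; Σt_B = 15360 m; Σ(ρt)_A = 79818.2; Σ(ρt)_B = 45035.2 (in m·g cm⁻³).
e = (27870 − 15360) − (79818.2 − 45035.2) / 3.27 = 1870 m.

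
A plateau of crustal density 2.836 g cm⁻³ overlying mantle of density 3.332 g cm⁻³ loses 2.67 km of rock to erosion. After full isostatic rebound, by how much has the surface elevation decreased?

0.397 km

Rebound u = e ρ_c/ρ_m = 2.67 km × 2.836/3.332 = 2.273 km.
Net surface drop = e − u = 2.67 km − 2.273 km = e (ρ_m − ρ_c)/ρ_m = 0.397 km.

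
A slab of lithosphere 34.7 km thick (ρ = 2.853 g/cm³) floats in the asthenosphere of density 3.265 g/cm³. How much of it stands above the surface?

Floating equilibrium: submerged depth d = t ρ_obj/ρ_fluid = 34.7 km × 2.853/3.265 = 30.32 km.
Freeboard = t − d = 34.7 km − 30.32 km = 4.38 km.

4.38 km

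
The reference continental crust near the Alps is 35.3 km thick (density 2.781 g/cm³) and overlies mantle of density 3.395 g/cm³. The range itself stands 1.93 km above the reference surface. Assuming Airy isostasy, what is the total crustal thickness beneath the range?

46 km

Root depth r = h ρ_c / (ρ_m − ρ_c) = 1.93 km × 2.781 / 0.614 = 8.742 km.
Total thickness = T + h + r = 35.3 km + 1.93 km + 8.742 km = 46 km.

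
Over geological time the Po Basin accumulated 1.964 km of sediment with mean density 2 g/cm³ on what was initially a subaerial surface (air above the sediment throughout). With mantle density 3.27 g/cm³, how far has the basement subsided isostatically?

Subaerial load: s = t ρ_sed / ρ_m = 1.964 km × 2/3.27 = 1.2 km.

1.2 km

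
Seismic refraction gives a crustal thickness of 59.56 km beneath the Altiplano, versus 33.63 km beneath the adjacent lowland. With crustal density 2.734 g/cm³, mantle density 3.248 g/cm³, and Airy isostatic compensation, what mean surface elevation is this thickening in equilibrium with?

4.1 km

Excess crust Δ = 59.56 km − 33.63 km = 25.93 km, split between elevation h and root r with h + r = Δ.
Airy balance ρ_c h = (ρ_m − ρ_c) r gives r = h ρ_c/(ρ_m − ρ_c), so h (1 + ρ_c/(ρ_m − ρ_c)) = Δ, i.e. h = Δ (ρ_m − ρ_c)/ρ_m.
h = 25.93 km × 0.514/3.248 = 4.1 km.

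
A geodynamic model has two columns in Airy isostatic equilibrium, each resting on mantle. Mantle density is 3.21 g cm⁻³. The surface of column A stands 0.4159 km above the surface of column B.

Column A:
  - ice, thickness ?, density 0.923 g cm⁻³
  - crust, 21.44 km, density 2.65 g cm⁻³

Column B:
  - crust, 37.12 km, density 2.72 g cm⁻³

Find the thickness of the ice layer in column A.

Take the compensation level at the base of the deeper column (depth z_c below the surface of column A) and equate Σ ρ_i t_i down to z_c; mantle fills any gap and the z_c terms cancel.
Column A: x×0.923 + 21.44×2.65 + (z_c − 21.44 − x)×3.21
Column B: 0.4159×0 + 37.12×2.72 + (z_c − 0.4159 − 37.12)×3.21
The z_c×3.21 term appears on both sides and cancels. Collect the known terms of each column as K = Σ(ρt)_known − 3.21 × (depth of known layers): K_A = 56.816 − 3.21×21.44 = −12.0064; K_B = 100.9664 − 3.21×(0.4159 + 37.12) = −19.523839.
Balance: K_A − x×(3.21 − 0.923) = K_B, so x = (K_A − K_B)/(3.21 − 0.923) = 7.51744/2.287 = 3.29 km.

3.29 km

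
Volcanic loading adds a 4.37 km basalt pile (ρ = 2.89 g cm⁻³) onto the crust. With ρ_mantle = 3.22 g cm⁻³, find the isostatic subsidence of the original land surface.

3.92 km

Subaerial loading: s = t ρ_load / ρ_m.
s = 4.37 km × 2.89/3.22 = 3.92 km.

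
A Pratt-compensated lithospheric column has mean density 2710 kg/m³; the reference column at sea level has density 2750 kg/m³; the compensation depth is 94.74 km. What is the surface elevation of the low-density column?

1.4 km

ρ_ref D = ρ (D + h) → h = D (ρ_ref − ρ)/ρ.
h = 94.74 km × (2750 − 2710)/2710 = 1.4 km.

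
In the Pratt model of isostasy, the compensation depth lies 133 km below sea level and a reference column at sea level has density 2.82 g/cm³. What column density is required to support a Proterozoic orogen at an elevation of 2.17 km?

2.77 g/cm³

Pratt balance: ρ_ref D = ρ (D + h).
ρ = ρ_ref D/(D + h) = 2.82 × 133 km/(133 km + 2.17 km) = 2.77 g/cm³.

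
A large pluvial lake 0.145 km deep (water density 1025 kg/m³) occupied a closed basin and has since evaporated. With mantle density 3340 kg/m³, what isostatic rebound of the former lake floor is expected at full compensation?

0.0445 km

u = d ρ_w/ρ_m = 0.145 km × 1025/3340 = 0.0445 km.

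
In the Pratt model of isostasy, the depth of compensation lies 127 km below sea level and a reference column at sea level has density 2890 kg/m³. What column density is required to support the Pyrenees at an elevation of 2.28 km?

Pratt balance: ρ_ref D = ρ (D + h).
ρ = ρ_ref D/(D + h) = 2890 × 127 km/(127 km + 2.28 km) = 2840 kg/m³.

2840 kg/m³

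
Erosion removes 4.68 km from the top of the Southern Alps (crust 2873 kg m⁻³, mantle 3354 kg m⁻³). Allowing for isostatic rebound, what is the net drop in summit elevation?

Rebound u = e ρ_c/ρ_m = 4.68 km × 2873/3354 = 4.009 km.
Net surface drop = e − u = 4.68 km − 4.009 km = e (ρ_m − ρ_c)/ρ_m = 0.671 km.

0.671 km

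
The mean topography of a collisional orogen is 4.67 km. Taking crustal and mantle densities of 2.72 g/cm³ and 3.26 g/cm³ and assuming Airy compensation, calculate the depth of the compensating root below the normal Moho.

23.5 km

By Archimedes' principle applied to the lithosphere: the weight of the topography is balanced by the buoyancy of the root, ρ_c h = (ρ_m − ρ_c) r.
r = h · ρ_c / (ρ_m − ρ_c) = 4.67 km × 2.72 / (3.26 − 2.72) = 23.5 km.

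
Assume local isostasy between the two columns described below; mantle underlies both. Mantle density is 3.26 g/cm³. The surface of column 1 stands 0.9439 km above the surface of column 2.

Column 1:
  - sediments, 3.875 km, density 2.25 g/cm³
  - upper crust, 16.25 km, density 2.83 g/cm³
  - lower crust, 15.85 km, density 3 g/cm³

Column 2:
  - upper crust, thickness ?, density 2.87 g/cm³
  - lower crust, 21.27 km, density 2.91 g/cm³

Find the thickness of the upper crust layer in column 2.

Take the compensation level at the base of the deeper column (depth z_c below the surface of column 1) and equate Σ ρ_i t_i down to z_c; mantle fills any gap and the z_c terms cancel.
Column 1: 3.875×2.25 + 16.25×2.83 + 15.85×3 + (z_c − 35.975)×3.26
Column 2: 0.9439×0 + x×2.87 + 21.27×2.91 + (z_c − 0.9439 − 21.27 − x)×3.26
The z_c×3.26 term appears on both sides and cancels. Collect the known terms of each column as K = Σ(ρt)_known − 3.26 × (depth of known layers): K_1 = 102.25625 − 3.26×35.975 = −15.02225; K_2 = 61.8957 − 3.26×(0.9439 + 21.27) = −10.521614.
Balance: K_1 = K_2 − x×(3.26 − 2.87), so x = (K_2 − K_1)/(3.26 − 2.87) = 4.50064/0.39 = 11.5 km.

11.5 km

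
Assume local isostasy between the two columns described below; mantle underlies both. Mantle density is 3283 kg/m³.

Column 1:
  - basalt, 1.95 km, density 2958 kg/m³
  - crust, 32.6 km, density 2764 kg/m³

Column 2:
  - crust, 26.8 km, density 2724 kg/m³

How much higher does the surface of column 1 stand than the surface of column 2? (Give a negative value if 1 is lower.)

For any compensation level in the mantle, the mantle terms cancel and isostasy reduces to e = (Σt_1 − Σt_2) − (Σ(ρt)_1 − Σ(ρt)_2) / ρ_m.
Σt_1 = 34.55 km; Σt_2 = 26.8 km; Σ(ρt)_1 = 95874.5; Σ(ρt)_2 = 73003.2 (in km·kg/m³).
e = (34.55 − 26.8) − (95874.5 − 73003.2) / 3283 = 0.783 km.

0.783 km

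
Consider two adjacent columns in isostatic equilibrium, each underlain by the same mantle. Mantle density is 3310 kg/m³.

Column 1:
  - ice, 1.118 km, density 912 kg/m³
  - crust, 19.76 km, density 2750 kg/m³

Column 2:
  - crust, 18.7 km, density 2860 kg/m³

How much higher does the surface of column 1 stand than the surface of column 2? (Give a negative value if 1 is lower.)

1.61 km

For any compensation level in the mantle, the mantle terms cancel and isostasy reduces to e = (Σt_1 − Σt_2) − (Σ(ρt)_1 − Σ(ρt)_2) / ρ_m.
Σt_1 = 20.878 km; Σt_2 = 18.7 km; Σ(ρt)_1 = 55359.616; Σ(ρt)_2 = 53482 (in km·kg/m³).
e = (20.878 − 18.7) − (55359.616 − 53482) / 3310 = 1.61 km.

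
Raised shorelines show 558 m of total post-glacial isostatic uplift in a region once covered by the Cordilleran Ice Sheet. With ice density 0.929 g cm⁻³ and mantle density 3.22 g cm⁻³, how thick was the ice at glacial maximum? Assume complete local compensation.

1930 m

u = t ρ_ice/ρ_m → t = u ρ_m/ρ_ice = 558 m × 3.22/0.929 = 1930 m.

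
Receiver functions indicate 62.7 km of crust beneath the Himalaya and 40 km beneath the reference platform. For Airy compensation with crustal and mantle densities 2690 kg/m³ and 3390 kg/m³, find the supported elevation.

Excess crust Δ = 62.7 km − 40 km = 22.7 km, split between elevation h and root r with h + r = Δ.
Airy balance ρ_c h = (ρ_m − ρ_c) r gives r = h ρ_c/(ρ_m − ρ_c), so h (1 + ρ_c/(ρ_m − ρ_c)) = Δ, i.e. h = Δ (ρ_m − ρ_c)/ρ_m.
h = 22.7 km × 700/3390 = 4.69 km.

4.69 km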